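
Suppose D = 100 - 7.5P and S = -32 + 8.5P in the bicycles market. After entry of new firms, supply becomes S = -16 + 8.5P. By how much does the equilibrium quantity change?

ΔQ = 7.5

Original equilibrium: P* = 8.25, Q* = 38.125.
New equilibrium: 100 - 7.5P = -16 + 8.5P, so 116 = 16P and P' = 7.25; Q' = 100 − 7.5(7.25) = 45.625.
Change in quantity: 45.625 − 38.125 = 7.5.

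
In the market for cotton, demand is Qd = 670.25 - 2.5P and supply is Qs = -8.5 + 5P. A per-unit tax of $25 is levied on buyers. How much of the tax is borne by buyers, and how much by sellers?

Buyers bear 50/3, sellers bear 25/3

Pre-tax equilibrium: P* = 90.5, Q* = 444.
Tax on buyers shifts demand to Qd = 670.25 − 2.5(P + 25) = 607.75 - 2.5P.
607.75 - 2.5P = -8.5 + 5P gives seller price Ps = 493/6; buyers pay Pb = 493/6 + 25 = 643/6.
New quantity: Q = 670.25 − 2.5(643/6) = 1207/3.
Buyer burden = 643/6 − 90.5 = 50/3; seller burden = 90.5 − 493/6 = 25/3.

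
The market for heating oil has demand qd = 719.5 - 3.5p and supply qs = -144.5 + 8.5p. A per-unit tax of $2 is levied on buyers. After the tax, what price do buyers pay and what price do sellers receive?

Buyers pay 881/12, sellers receive 857/12

Pre-tax equilibrium: p* = 72, q* = 467.5.
Tax on buyers shifts demand to qd = 719.5 − 3.5(p + 2) = 712.5 - 3.5p.
712.5 - 3.5p = -144.5 + 8.5p gives seller price ps = 857/12; buyers pay pb = 857/12 + 2 = 881/12.
New quantity: q = 719.5 − 3.5(881/12) = 11101/24.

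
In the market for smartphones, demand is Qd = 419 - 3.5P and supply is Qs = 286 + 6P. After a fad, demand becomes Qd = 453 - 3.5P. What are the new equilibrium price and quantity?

Original equilibrium: P* = 14, Q* = 370.
New equilibrium: 453 - 3.5P = 286 + 6P, so 167 = 9.5P and P' = 334/19; Q' = 453 − 3.5(334/19) = 7438/19.

P' = 334/19, Q' = 7438/19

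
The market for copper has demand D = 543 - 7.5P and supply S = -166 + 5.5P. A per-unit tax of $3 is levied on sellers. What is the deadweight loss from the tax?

Pre-tax equilibrium: P* = 709/13, Q* = 3483/26.
Tax on sellers shifts supply to S = -166 + 5.5(P − 3) = -182.5 + 5.5P.
543 - 7.5P = -182.5 + 5.5P gives buyer price Pb = 1451/26; sellers receive Ps = 1451/26 − 3 = 1373/26.
New quantity: Q = 543 − 7.5(1451/26) = 6471/52.
DWL = ½ × 3 × (3483/26 − 6471/52) = 1485/104.

Deadweight loss = 1485/104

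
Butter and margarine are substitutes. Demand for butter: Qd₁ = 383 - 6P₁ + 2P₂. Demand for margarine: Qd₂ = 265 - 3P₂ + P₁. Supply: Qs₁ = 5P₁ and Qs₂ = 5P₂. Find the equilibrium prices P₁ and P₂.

Market 1: 383 - 6P₁ + 2P₂ = 5P₁ → 11P₁ - 2P₂ = 383.
Market 2: 8P₂ - P₁ = 265.
Eliminating P₂: 8×(1) + 2×(2) gives 86P₁ = 3594, so P₁ = 1797/43.
Back-substitute into (2): P₂ = (265 + 1×1797/43) / 8 = 1649/43.

P₁ = 1797/43, P₂ = 1649/43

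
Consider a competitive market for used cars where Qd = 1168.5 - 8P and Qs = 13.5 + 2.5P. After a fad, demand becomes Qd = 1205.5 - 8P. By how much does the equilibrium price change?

Original equilibrium: P* = 110, Q* = 288.5.
New equilibrium: 1205.5 - 8P = 13.5 + 2.5P, so 1192 = 10.5P and P' = 2384/21; Q' = 1205.5 − 8(2384/21) = 12487/42.
Change in price: 2384/21 − 110 = 74/21.

ΔP = 74/21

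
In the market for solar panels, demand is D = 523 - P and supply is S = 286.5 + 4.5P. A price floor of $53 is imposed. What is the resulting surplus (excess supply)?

Equilibrium price would be P* = 43, so the floor at 53 binds.
At P = 53: D = 470, S = 525.
Surplus = 525 − 470 = 55.

Surplus = 55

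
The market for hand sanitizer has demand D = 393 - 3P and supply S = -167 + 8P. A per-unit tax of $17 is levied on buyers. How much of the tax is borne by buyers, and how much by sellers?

Buyers bear 136/11, sellers bear 51/11

Pre-tax equilibrium: P* = 560/11, Q* = 2643/11.
Tax on buyers shifts demand to D = 393 − 3(P + 17) = 342 - 3P.
342 - 3P = -167 + 8P gives seller price Ps = 509/11; buyers pay Pb = 509/11 + 17 = 696/11.
New quantity: Q = 393 − 3(696/11) = 2235/11.
Buyer burden = 696/11 − 560/11 = 136/11; seller burden = 560/11 − 509/11 = 51/11.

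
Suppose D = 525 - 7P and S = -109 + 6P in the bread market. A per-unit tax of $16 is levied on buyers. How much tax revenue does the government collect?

Tax revenue = 27440/13

Pre-tax equilibrium: P* = 634/13, Q* = 2387/13.
Tax on buyers shifts demand to D = 525 − 7(P + 16) = 413 - 7P.
413 - 7P = -109 + 6P gives seller price Ps = 522/13; buyers pay Pb = 522/13 + 16 = 730/13.
New quantity: Q = 525 − 7(730/13) = 1715/13.
Revenue = 16 × 1715/13 = 27440/13.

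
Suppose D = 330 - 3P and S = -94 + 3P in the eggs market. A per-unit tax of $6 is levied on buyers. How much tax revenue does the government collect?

Tax revenue = 654

Pre-tax equilibrium: P* = 212/3, Q* = 118.
Tax on buyers shifts demand to D = 330 − 3(P + 6) = 312 - 3P.
312 - 3P = -94 + 3P gives seller price Ps = 203/3; buyers pay Pb = 203/3 + 6 = 221/3.
New quantity: Q = 330 − 3(221/3) = 109.
Revenue = 6 × 109 = 654.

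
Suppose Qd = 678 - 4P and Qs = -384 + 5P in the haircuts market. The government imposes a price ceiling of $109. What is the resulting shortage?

Shortage = 81

Equilibrium price would be P* = 118, so the ceiling at 109 binds.
At P = 109: Qd = 678 − 4(109) = 242, Qs = -384 + 5(109) = 161.
Shortage = 242 − 161 = 81.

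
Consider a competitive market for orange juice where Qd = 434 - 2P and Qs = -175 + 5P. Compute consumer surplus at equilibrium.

Equilibrium: 434 - 2P = -175 + 5P gives P* = 87, Q* = 260.
Demand choke price (Qd = 0): P = 217.
CS = ½(217 − 87)(260) = 16900.

Consumer surplus = 16900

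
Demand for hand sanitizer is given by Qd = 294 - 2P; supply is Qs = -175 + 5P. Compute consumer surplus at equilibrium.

Consumer surplus = 6400

Equilibrium: 294 - 2P = -175 + 5P gives P* = 67, Q* = 160.
Demand choke price (Qd = 0): P = 147.
CS = ½(147 − 67)(160) = 6400.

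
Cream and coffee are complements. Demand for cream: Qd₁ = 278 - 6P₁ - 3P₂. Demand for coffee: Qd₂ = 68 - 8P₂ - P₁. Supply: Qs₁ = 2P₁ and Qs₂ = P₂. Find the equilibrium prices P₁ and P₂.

Market 1: 278 - 6P₁ - 3P₂ = 2P₁ → 8P₁ + 3P₂ = 278.
Market 2: 9P₂ + P₁ = 68.
Eliminating P₂: 9×(1) − 3×(2) gives 69P₁ = 2298, so P₁ = 766/23.
Back-substitute into (2): P₂ = (68 − 1×766/23) / 9 = 266/69.

P₁ = 766/23, P₂ = 266/69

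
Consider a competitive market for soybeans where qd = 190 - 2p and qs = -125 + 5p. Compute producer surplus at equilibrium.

Equilibrium: 190 - 2p = -125 + 5p gives p* = 45, q* = 100.
Supply starts at p = 25 (where qs = 0).
PS = ½(45 − 25)(100) = 1000.

Producer surplus = 1000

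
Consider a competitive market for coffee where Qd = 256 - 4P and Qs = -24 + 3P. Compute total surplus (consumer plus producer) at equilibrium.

Equilibrium: 256 - 4P = -24 + 3P gives P* = 40, Q* = 96.
Demand choke price: P = 64; supply starts at P = 8.
CS = ½(64 − 40)(96) = 1152; PS = ½(40 − 8)(96) = 1536.

Total surplus = 2688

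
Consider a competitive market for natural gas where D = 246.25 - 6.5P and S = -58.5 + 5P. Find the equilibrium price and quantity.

P* = 26.5, Q* = 74

Set D = S: 246.25 - 6.5P = -58.5 + 5P.
304.75 = 11.5P, so P* = 26.5.
Q* = 246.25 − 6.5(26.5) = 74.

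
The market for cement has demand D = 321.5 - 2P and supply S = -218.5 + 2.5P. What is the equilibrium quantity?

Q* = 81.5

Set D = S: 321.5 - 2P = -218.5 + 2.5P.
540 = 4.5P, so P* = 120.
Q* = 321.5 − 2(120) = 81.5.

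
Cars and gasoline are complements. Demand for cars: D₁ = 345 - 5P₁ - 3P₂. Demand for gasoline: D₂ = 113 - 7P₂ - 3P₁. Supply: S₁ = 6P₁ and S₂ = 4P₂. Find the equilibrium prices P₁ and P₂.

Market 1: 345 - 5P₁ - 3P₂ = 6P₁ → 11P₁ + 3P₂ = 345.
Market 2: 11P₂ + 3P₁ = 113.
Eliminating P₂: 11×(1) − 3×(2) gives 112P₁ = 3456, so P₁ = 216/7.
Back-substitute into (2): P₂ = (113 − 3×216/7) / 11 = 13/7.

P₁ = 216/7, P₂ = 13/7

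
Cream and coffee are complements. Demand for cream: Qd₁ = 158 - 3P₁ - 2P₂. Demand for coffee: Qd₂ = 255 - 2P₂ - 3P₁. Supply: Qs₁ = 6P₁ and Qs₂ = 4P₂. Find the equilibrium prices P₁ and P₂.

P₁ = 9.125, P₂ = 37.9375

Market 1: 158 - 3P₁ - 2P₂ = 6P₁ → 9P₁ + 2P₂ = 158.
Market 2: 6P₂ + 3P₁ = 255.
Eliminating P₂: 6×(1) − 2×(2) gives 48P₁ = 438, so P₁ = 9.125.
Back-substitute into (2): P₂ = (255 − 3×9.125) / 6 = 37.9375.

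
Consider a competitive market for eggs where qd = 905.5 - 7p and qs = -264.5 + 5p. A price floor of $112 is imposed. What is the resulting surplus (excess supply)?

Equilibrium price would be p* = 97.5, so the floor at 112 binds.
At p = 112: qd = 121.5, qs = 295.5.
Surplus = 295.5 − 121.5 = 174.

Surplus = 174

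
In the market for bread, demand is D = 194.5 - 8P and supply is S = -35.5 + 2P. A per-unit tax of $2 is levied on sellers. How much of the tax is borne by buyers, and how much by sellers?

Buyers bear $0.4, sellers bear $1.6

Pre-tax equilibrium: P* = 23, Q* = 10.5.
Tax on sellers shifts supply to S = -35.5 + 2(P − 2) = -39.5 + 2P.
194.5 - 8P = -39.5 + 2P gives buyer price Pb = 23.4; sellers receive Ps = 23.4 − 2 = 21.4.
New quantity: Q = 194.5 − 8(23.4) = 7.3.
Buyer burden = 23.4 − 23 = 0.4; seller burden = 23 − 21.4 = 1.6.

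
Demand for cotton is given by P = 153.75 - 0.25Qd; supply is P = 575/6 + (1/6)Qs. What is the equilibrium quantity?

Q* = 139

Set the two price expressions equal: 153.75 - 0.25Q = 575/6 + (1/6)Q.
695/12 = (5/12)Q, so Q* = 139.
P* = 153.75 − (0.25)(139) = 119.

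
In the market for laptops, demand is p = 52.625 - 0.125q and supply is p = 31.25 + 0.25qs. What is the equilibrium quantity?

Set the two price expressions equal: 52.625 - 0.125q = 31.25 + 0.25q.
21.375 = 0.375q, so q* = 57.
p* = 52.625 − (0.125)(57) = 45.5.

q* = 57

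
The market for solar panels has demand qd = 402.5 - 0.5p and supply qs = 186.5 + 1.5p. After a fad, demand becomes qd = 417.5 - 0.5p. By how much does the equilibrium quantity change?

Original equilibrium: p* = 108, q* = 348.5.
New equilibrium: 417.5 - 0.5p = 186.5 + 1.5p, so 231 = 2p and p' = 115.5; q' = 417.5 − 0.5(115.5) = 359.75.
Change in quantity: 359.75 − 348.5 = 11.25.

Δq = 11.25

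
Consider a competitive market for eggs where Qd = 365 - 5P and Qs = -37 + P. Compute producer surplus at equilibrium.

Producer surplus = 450

Equilibrium: 365 - 5P = -37 + P gives P* = 67, Q* = 30.
Supply starts at P = 37 (where Qs = 0).
PS = ½(67 − 37)(30) = 450.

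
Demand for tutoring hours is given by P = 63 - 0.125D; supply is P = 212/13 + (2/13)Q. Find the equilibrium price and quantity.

P* = 1220/29, Q* = 4856/29

Set the two price expressions equal: 63 - 0.125Q = 212/13 + (2/13)Q.
607/13 = (29/104)Q, so Q* = 4856/29.
P* = 63 − (0.125)(4856/29) = 1220/29.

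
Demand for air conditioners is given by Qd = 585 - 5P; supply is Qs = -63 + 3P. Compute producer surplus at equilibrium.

Equilibrium: 585 - 5P = -63 + 3P gives P* = 81, Q* = 180.
Supply starts at P = 21 (where Qs = 0).
PS = ½(81 − 21)(180) = 5400.

Producer surplus = 5400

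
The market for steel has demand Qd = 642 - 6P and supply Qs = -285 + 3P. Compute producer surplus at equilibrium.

Producer surplus = 96

Equilibrium: 642 - 6P = -285 + 3P gives P* = 103, Q* = 24.
Supply starts at P = 95 (where Qs = 0).
PS = ½(103 − 95)(24) = 96.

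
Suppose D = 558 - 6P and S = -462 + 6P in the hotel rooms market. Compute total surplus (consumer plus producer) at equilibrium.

Total surplus = 384

Equilibrium: 558 - 6P = -462 + 6P gives P* = 85, Q* = 48.
Demand choke price: P = 93; supply starts at P = 77.
CS = ½(93 − 85)(48) = 192; PS = ½(85 − 77)(48) = 192.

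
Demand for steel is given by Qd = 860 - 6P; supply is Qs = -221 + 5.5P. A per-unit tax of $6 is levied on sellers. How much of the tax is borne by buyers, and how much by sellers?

Pre-tax equilibrium: P* = 94, Q* = 296.
Tax on sellers shifts supply to Qs = -221 + 5.5(P − 6) = -254 + 5.5P.
860 - 6P = -254 + 5.5P gives buyer price Pb = 2228/23; sellers receive Ps = 2228/23 − 6 = 2090/23.
New quantity: Q = 860 − 6(2228/23) = 6412/23.
Buyer burden = 2228/23 − 94 = 66/23; seller burden = 94 − 2090/23 = 72/23.

Buyers bear 66/23, sellers bear 72/23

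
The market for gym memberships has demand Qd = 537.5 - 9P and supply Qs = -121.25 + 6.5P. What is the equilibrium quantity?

Q* = 155

Set Qd = Qs: 537.5 - 9P = -121.25 + 6.5P.
658.75 = 15.5P, so P* = 42.5.
Q* = 537.5 − 9(42.5) = 155.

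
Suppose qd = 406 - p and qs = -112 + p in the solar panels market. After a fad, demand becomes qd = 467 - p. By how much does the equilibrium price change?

Original equilibrium: p* = 259, q* = 147.
New equilibrium: 467 - p = -112 + p, so 579 = 2p and p' = 289.5; q' = 467 − 1(289.5) = 177.5.
Change in price: 289.5 − 259 = 30.5.

Δp = 30.5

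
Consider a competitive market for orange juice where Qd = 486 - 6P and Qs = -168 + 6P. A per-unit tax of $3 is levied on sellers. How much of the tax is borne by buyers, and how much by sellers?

Pre-tax equilibrium: P* = 54.5, Q* = 159.
Tax on sellers shifts supply to Qs = -168 + 6(P − 3) = -186 + 6P.
486 - 6P = -186 + 6P gives buyer price Pb = 56; sellers receive Ps = 56 − 3 = 53.
New quantity: Q = 486 − 6(56) = 150.
Buyer burden = 56 − 54.5 = 1.5; seller burden = 54.5 − 53 = 1.5.

Buyers bear $1.5, sellers bear $1.5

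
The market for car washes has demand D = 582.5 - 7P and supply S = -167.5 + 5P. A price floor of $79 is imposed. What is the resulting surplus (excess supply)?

Surplus = 198

Equilibrium price would be P* = 62.5, so the floor at 79 binds.
At P = 79: D = 29.5, S = 227.5.
Surplus = 227.5 − 29.5 = 198.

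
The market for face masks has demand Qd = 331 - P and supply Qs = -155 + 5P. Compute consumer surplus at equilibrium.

Equilibrium: 331 - P = -155 + 5P gives P* = 81, Q* = 250.
Demand choke price (Qd = 0): P = 331.
CS = ½(331 − 81)(250) = 31250.

Consumer surplus = 31250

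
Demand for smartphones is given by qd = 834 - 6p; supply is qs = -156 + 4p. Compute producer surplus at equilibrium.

Equilibrium: 834 - 6p = -156 + 4p gives p* = 99, q* = 240.
Supply starts at p = 39 (where qs = 0).
PS = ½(99 − 39)(240) = 7200.

Producer surplus = 7200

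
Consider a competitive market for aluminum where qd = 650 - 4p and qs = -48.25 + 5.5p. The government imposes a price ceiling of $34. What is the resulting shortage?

Equilibrium price would be p* = 73.5, so the ceiling at 34 binds.
At p = 34: qd = 650 − 4(34) = 514, qs = -48.25 + 5.5(34) = 138.75.
Shortage = 514 − 138.75 = 375.25.

Shortage = 375.25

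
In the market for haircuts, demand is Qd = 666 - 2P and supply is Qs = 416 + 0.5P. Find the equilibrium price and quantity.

Set Qd = Qs: 666 - 2P = 416 + 0.5P.
250 = 2.5P, so P* = 100.
Q* = 666 − 2(100) = 466.

P* = 100, Q* = 466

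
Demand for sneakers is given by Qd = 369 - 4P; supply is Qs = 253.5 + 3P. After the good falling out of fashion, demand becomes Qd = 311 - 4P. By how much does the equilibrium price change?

Original equilibrium: P* = 16.5, Q* = 303.
New equilibrium: 311 - 4P = 253.5 + 3P, so 57.5 = 7P and P' = 115/14; Q' = 311 − 4(115/14) = 1947/7.
Change in price: 115/14 − 16.5 = -58/7.

ΔP = -58/7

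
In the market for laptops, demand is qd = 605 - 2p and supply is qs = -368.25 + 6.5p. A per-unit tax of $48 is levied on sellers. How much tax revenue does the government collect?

Pre-tax equilibrium: p* = 114.5, q* = 376.
Tax on sellers shifts supply to qs = -368.25 + 6.5(p − 48) = -680.25 + 6.5p.
605 - 2p = -680.25 + 6.5p gives buyer price pb = 5141/34; sellers receive ps = 5141/34 − 48 = 3509/34.
New quantity: q = 605 − 2(5141/34) = 5144/17.
Revenue = 48 × 5144/17 = 246912/17.

Tax revenue = 246912/17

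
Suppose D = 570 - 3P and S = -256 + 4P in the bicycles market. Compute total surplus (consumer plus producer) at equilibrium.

Equilibrium: 570 - 3P = -256 + 4P gives P* = 118, Q* = 216.
Demand choke price: P = 190; supply starts at P = 64.
CS = ½(190 − 118)(216) = 7776; PS = ½(118 − 64)(216) = 5832.

Total surplus = 13608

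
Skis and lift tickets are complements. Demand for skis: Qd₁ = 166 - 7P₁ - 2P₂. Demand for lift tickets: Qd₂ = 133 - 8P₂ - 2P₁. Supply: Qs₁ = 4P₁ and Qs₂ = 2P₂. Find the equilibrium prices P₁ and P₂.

P₁ = 697/53, P₂ = 1131/106

Market 1: 166 - 7P₁ - 2P₂ = 4P₁ → 11P₁ + 2P₂ = 166.
Market 2: 10P₂ + 2P₁ = 133.
Eliminating P₂: 10×(1) − 2×(2) gives 106P₁ = 1394, so P₁ = 697/53.
Back-substitute into (2): P₂ = (133 − 2×697/53) / 10 = 1131/106.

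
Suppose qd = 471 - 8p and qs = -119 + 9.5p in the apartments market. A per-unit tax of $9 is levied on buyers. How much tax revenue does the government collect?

Tax revenue = 1459.8

Pre-tax equilibrium: p* = 236/7, q* = 1409/7.
Tax on buyers shifts demand to qd = 471 − 8(p + 9) = 399 - 8p.
399 - 8p = -119 + 9.5p gives seller price ps = 29.6; buyers pay pb = 29.6 + 9 = 38.6.
New quantity: q = 471 − 8(38.6) = 162.2.
Revenue = 9 × 162.2 = 1459.8.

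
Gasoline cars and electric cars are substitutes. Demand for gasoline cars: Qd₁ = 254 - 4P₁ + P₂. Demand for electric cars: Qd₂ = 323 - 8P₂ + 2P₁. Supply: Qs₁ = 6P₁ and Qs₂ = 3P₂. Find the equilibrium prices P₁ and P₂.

Market 1: 254 - 4P₁ + P₂ = 6P₁ → 10P₁ - P₂ = 254.
Market 2: 11P₂ - 2P₁ = 323.
Eliminating P₂: 11×(1) + 1×(2) gives 108P₁ = 3117, so P₁ = 1039/36.
Back-substitute into (2): P₂ = (323 + 2×1039/36) / 11 = 623/18.

P₁ = 1039/36, P₂ = 623/18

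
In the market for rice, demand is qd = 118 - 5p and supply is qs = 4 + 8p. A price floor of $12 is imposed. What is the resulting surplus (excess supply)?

Surplus = 42

Equilibrium price would be p* = 114/13, so the floor at 12 binds.
At p = 12: qd = 58, qs = 100.
Surplus = 100 − 58 = 42.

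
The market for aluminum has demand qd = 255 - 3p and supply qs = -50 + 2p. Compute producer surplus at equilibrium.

Producer surplus = 1296

Equilibrium: 255 - 3p = -50 + 2p gives p* = 61, q* = 72.
Supply starts at p = 25 (where qs = 0).
PS = ½(61 − 25)(72) = 1296.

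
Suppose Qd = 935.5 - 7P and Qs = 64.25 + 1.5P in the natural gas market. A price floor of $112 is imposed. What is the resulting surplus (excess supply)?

Surplus = 80.75

Equilibrium price would be P* = 102.5, so the floor at 112 binds.
At P = 112: Qd = 151.5, Qs = 232.25.
Surplus = 232.25 − 151.5 = 80.75.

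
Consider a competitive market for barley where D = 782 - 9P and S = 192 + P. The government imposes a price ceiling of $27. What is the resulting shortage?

Shortage = 320

Equilibrium price would be P* = 59, so the ceiling at 27 binds.
At P = 27: D = 782 − 9(27) = 539, S = 192 + 1(27) = 219.
Shortage = 539 − 219 = 320.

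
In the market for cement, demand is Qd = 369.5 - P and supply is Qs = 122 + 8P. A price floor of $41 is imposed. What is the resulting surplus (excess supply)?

Equilibrium price would be P* = 27.5, so the floor at 41 binds.
At P = 41: Qd = 328.5, Qs = 450.
Surplus = 450 − 328.5 = 121.5.

Surplus = 121.5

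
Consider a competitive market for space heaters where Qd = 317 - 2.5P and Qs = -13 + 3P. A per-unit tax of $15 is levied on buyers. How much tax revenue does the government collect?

Pre-tax equilibrium: P* = 60, Q* = 167.
Tax on buyers shifts demand to Qd = 317 − 2.5(P + 15) = 279.5 - 2.5P.
279.5 - 2.5P = -13 + 3P gives seller price Ps = 585/11; buyers pay Pb = 585/11 + 15 = 750/11.
New quantity: Q = 317 − 2.5(750/11) = 1612/11.
Revenue = 15 × 1612/11 = 24180/11.

Tax revenue = 24180/11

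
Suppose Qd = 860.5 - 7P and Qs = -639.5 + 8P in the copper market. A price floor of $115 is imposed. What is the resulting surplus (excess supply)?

Equilibrium price would be P* = 100, so the floor at 115 binds.
At P = 115: Qd = 55.5, Qs = 280.5.
Surplus = 280.5 − 55.5 = 225.

Surplus = 225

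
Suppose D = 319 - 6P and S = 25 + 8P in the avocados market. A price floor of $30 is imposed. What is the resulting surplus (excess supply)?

Equilibrium price would be P* = 21, so the floor at 30 binds.
At P = 30: D = 139, S = 265.
Surplus = 265 − 139 = 126.

Surplus = 126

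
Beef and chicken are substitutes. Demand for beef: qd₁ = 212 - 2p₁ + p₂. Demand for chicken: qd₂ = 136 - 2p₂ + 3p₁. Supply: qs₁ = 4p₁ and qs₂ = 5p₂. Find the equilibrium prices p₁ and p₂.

p₁ = 540/13, p₂ = 484/13

Market 1: 212 - 2p₁ + p₂ = 4p₁ → 6p₁ - p₂ = 212.
Market 2: 7p₂ - 3p₁ = 136.
Eliminating p₂: 7×(1) + 1×(2) gives 39p₁ = 1620, so p₁ = 540/13.
Back-substitute into (2): p₂ = (136 + 3×540/13) / 7 = 484/13.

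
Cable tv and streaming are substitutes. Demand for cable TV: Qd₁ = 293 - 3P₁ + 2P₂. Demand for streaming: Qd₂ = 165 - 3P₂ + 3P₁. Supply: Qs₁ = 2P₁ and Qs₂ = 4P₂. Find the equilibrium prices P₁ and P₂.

Market 1: 293 - 3P₁ + 2P₂ = 2P₁ → 5P₁ - 2P₂ = 293.
Market 2: 7P₂ - 3P₁ = 165.
Eliminating P₂: 7×(1) + 2×(2) gives 29P₁ = 2381, so P₁ = 2381/29.
Back-substitute into (2): P₂ = (165 + 3×2381/29) / 7 = 1704/29.

P₁ = 2381/29, P₂ = 1704/29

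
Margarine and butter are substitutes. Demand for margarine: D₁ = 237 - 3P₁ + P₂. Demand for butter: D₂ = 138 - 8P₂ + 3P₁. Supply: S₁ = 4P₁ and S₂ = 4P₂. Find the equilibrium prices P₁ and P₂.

P₁ = 994/27, P₂ = 559/27

Market 1: 237 - 3P₁ + P₂ = 4P₁ → 7P₁ - P₂ = 237.
Market 2: 12P₂ - 3P₁ = 138.
Eliminating P₂: 12×(1) + 1×(2) gives 81P₁ = 2982, so P₁ = 994/27.
Back-substitute into (2): P₂ = (138 + 3×994/27) / 12 = 559/27.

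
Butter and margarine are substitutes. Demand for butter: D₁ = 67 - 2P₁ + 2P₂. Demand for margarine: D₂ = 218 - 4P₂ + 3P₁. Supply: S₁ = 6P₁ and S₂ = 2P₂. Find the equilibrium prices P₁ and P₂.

Market 1: 67 - 2P₁ + 2P₂ = 6P₁ → 8P₁ - 2P₂ = 67.
Market 2: 6P₂ - 3P₁ = 218.
Eliminating P₂: 6×(1) + 2×(2) gives 42P₁ = 838, so P₁ = 419/21.
Back-substitute into (2): P₂ = (218 + 3×419/21) / 6 = 1945/42.

P₁ = 419/21, P₂ = 1945/42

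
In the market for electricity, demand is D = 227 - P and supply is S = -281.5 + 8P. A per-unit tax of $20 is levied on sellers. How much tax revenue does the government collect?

Pre-tax equilibrium: P* = 56.5, Q* = 170.5.
Tax on sellers shifts supply to S = -281.5 + 8(P − 20) = -441.5 + 8P.
227 - P = -441.5 + 8P gives buyer price Pb = 1337/18; sellers receive Ps = 1337/18 − 20 = 977/18.
New quantity: Q = 227 − 1(1337/18) = 2749/18.
Revenue = 20 × 2749/18 = 27490/9.

Tax revenue = 27490/9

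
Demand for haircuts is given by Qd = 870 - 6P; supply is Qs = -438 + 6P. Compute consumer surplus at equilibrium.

Equilibrium: 870 - 6P = -438 + 6P gives P* = 109, Q* = 216.
Demand choke price (Qd = 0): P = 145.
CS = ½(145 − 109)(216) = 3888.

Consumer surplus = 3888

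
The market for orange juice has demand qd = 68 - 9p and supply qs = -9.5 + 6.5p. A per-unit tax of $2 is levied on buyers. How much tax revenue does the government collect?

Pre-tax equilibrium: p* = 5, q* = 23.
Tax on buyers shifts demand to qd = 68 − 9(p + 2) = 50 - 9p.
50 - 9p = -9.5 + 6.5p gives seller price ps = 119/31; buyers pay pb = 119/31 + 2 = 181/31.
New quantity: q = 68 − 9(181/31) = 479/31.
Revenue = 2 × 479/31 = 958/31.

Tax revenue = 958/31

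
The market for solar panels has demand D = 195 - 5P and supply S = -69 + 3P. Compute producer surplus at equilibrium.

Equilibrium: 195 - 5P = -69 + 3P gives P* = 33, Q* = 30.
Supply starts at P = 23 (where S = 0).
PS = ½(33 − 23)(30) = 150.

Producer surplus = 150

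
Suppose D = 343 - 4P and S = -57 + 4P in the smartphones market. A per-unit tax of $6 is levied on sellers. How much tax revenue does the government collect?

Tax revenue = 786

Pre-tax equilibrium: P* = 50, Q* = 143.
Tax on sellers shifts supply to S = -57 + 4(P − 6) = -81 + 4P.
343 - 4P = -81 + 4P gives buyer price Pb = 53; sellers receive Ps = 53 − 6 = 47.
New quantity: Q = 343 − 4(53) = 131.
Revenue = 6 × 131 = 786.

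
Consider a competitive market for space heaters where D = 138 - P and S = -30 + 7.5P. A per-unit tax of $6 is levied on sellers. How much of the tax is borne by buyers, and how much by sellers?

Buyers bear 90/17, sellers bear 12/17

Pre-tax equilibrium: P* = 336/17, Q* = 2010/17.
Tax on sellers shifts supply to S = -30 + 7.5(P − 6) = -75 + 7.5P.
138 - P = -75 + 7.5P gives buyer price Pb = 426/17; sellers receive Ps = 426/17 − 6 = 324/17.
New quantity: Q = 138 − 1(426/17) = 1920/17.
Buyer burden = 426/17 − 336/17 = 90/17; seller burden = 336/17 − 324/17 = 12/17.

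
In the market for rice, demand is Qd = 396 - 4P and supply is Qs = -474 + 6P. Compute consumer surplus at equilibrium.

Equilibrium: 396 - 4P = -474 + 6P gives P* = 87, Q* = 48.
Demand choke price (Qd = 0): P = 99.
CS = ½(99 − 87)(48) = 288.

Consumer surplus = 288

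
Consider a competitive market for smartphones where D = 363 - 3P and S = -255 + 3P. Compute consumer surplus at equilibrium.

Consumer surplus = 486

Equilibrium: 363 - 3P = -255 + 3P gives P* = 103, Q* = 54.
Demand choke price (D = 0): P = 121.
CS = ½(121 − 103)(54) = 486.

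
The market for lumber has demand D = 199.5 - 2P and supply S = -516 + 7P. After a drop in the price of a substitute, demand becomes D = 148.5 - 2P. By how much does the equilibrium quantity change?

ΔQ = -119/3

Original equilibrium: P* = 79.5, Q* = 40.5.
New equilibrium: 148.5 - 2P = -516 + 7P, so 664.5 = 9P and P' = 443/6; Q' = 148.5 − 2(443/6) = 5/6.
Change in quantity: 5/6 − 40.5 = -119/3.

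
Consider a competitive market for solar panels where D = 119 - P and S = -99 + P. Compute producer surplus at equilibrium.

Producer surplus = 50

Equilibrium: 119 - P = -99 + P gives P* = 109, Q* = 10.
Supply starts at P = 99 (where S = 0).
PS = ½(109 − 99)(10) = 50.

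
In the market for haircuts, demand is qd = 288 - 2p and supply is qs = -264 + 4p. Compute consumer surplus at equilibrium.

Consumer surplus = 2704

Equilibrium: 288 - 2p = -264 + 4p gives p* = 92, q* = 104.
Demand choke price (qd = 0): p = 144.
CS = ½(144 − 92)(104) = 2704.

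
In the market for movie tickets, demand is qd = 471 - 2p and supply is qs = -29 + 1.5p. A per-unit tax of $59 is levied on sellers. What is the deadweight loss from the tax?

Deadweight loss = 10443/7

Pre-tax equilibrium: p* = 1000/7, q* = 1297/7.
Tax on sellers shifts supply to qs = -29 + 1.5(p − 59) = -117.5 + 1.5p.
471 - 2p = -117.5 + 1.5p gives buyer price pb = 1177/7; sellers receive ps = 1177/7 − 59 = 764/7.
New quantity: q = 471 − 2(1177/7) = 943/7.
DWL = ½ × 59 × (1297/7 − 943/7) = 10443/7.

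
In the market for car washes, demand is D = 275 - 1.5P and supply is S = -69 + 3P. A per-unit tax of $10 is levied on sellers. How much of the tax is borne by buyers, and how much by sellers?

Buyers bear 20/3, sellers bear 10/3

Pre-tax equilibrium: P* = 688/9, Q* = 481/3.
Tax on sellers shifts supply to S = -69 + 3(P − 10) = -99 + 3P.
275 - 1.5P = -99 + 3P gives buyer price Pb = 748/9; sellers receive Ps = 748/9 − 10 = 658/9.
New quantity: Q = 275 − 1.5(748/9) = 451/3.
Buyer burden = 748/9 − 688/9 = 20/3; seller burden = 688/9 − 658/9 = 10/3.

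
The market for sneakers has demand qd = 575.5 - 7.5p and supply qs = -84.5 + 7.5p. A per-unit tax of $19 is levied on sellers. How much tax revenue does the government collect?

Tax revenue = 3310.75

Pre-tax equilibrium: p* = 44, q* = 245.5.
Tax on sellers shifts supply to qs = -84.5 + 7.5(p − 19) = -227 + 7.5p.
575.5 - 7.5p = -227 + 7.5p gives buyer price pb = 53.5; sellers receive ps = 53.5 − 19 = 34.5.
New quantity: q = 575.5 − 7.5(53.5) = 174.25.
Revenue = 19 × 174.25 = 3310.75.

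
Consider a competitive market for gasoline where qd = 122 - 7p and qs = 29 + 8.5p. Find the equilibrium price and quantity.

Set qd = qs: 122 - 7p = 29 + 8.5p.
93 = 15.5p, so p* = 6.
q* = 122 − 7(6) = 80.

p* = 6, q* = 80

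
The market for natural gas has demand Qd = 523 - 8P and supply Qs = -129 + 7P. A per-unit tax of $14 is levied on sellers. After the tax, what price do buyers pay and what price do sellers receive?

Buyers pay $50, sellers receive $36

Pre-tax equilibrium: P* = 652/15, Q* = 2629/15.
Tax on sellers shifts supply to Qs = -129 + 7(P − 14) = -227 + 7P.
523 - 8P = -227 + 7P gives buyer price Pb = 50; sellers receive Ps = 50 − 14 = 36.
New quantity: Q = 523 − 8(50) = 123.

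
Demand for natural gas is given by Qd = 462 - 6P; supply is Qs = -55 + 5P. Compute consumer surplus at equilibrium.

Equilibrium: 462 - 6P = -55 + 5P gives P* = 47, Q* = 180.
Demand choke price (Qd = 0): P = 77.
CS = ½(77 − 47)(180) = 2700.

Consumer surplus = 2700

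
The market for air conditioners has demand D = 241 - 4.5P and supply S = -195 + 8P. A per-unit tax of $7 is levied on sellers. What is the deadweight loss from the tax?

Deadweight loss = 70.56

Pre-tax equilibrium: P* = 34.88, Q* = 84.04.
Tax on sellers shifts supply to S = -195 + 8(P − 7) = -251 + 8P.
241 - 4.5P = -251 + 8P gives buyer price Pb = 39.36; sellers receive Ps = 39.36 − 7 = 32.36.
New quantity: Q = 241 − 4.5(39.36) = 63.88.
DWL = ½ × 7 × (84.04 − 63.88) = 70.56.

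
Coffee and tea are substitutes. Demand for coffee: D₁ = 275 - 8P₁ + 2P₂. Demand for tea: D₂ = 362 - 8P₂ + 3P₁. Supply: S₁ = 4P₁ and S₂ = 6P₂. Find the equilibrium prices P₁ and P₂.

P₁ = 2287/81, P₂ = 1723/54

Market 1: 275 - 8P₁ + 2P₂ = 4P₁ → 12P₁ - 2P₂ = 275.
Market 2: 14P₂ - 3P₁ = 362.
Eliminating P₂: 14×(1) + 2×(2) gives 162P₁ = 4574, so P₁ = 2287/81.
Back-substitute into (2): P₂ = (362 + 3×2287/81) / 14 = 1723/54.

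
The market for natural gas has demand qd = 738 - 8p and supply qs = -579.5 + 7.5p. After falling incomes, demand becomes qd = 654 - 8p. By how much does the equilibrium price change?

Original equilibrium: p* = 85, q* = 58.
New equilibrium: 654 - 8p = -579.5 + 7.5p, so 1233.5 = 15.5p and p' = 2467/31; q' = 654 − 8(2467/31) = 538/31.
Change in price: 2467/31 − 85 = -168/31.

Δp = -168/31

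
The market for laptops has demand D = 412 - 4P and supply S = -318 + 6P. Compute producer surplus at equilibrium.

Equilibrium: 412 - 4P = -318 + 6P gives P* = 73, Q* = 120.
Supply starts at P = 53 (where S = 0).
PS = ½(73 − 53)(120) = 1200.

Producer surplus = 1200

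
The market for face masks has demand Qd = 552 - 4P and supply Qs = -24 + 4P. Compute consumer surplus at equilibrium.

Equilibrium: 552 - 4P = -24 + 4P gives P* = 72, Q* = 264.
Demand choke price (Qd = 0): P = 138.
CS = ½(138 − 72)(264) = 8712.

Consumer surplus = 8712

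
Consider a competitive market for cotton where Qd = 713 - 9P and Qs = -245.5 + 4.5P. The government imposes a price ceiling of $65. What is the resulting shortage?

Shortage = 81

Equilibrium price would be P* = 71, so the ceiling at 65 binds.
At P = 65: Qd = 713 − 9(65) = 128, Qs = -245.5 + 4.5(65) = 47.
Shortage = 128 − 47 = 81.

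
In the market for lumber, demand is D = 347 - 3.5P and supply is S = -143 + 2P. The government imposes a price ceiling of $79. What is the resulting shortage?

Equilibrium price would be P* = 980/11, so the ceiling at 79 binds.
At P = 79: D = 347 − 3.5(79) = 70.5, S = -143 + 2(79) = 15.
Shortage = 70.5 − 15 = 55.5.

Shortage = 55.5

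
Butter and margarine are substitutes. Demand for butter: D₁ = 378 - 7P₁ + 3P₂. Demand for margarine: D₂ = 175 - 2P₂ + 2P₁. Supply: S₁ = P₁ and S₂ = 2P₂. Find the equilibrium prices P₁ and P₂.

Market 1: 378 - 7P₁ + 3P₂ = P₁ → 8P₁ - 3P₂ = 378.
Market 2: 4P₂ - 2P₁ = 175.
Eliminating P₂: 4×(1) + 3×(2) gives 26P₁ = 2037, so P₁ = 2037/26.
Back-substitute into (2): P₂ = (175 + 2×2037/26) / 4 = 1078/13.

P₁ = 2037/26, P₂ = 1078/13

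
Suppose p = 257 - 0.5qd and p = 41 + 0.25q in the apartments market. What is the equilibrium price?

p* = 113

Set the two price expressions equal: 257 - 0.5q = 41 + 0.25q.
216 = 0.75q, so q* = 288.
p* = 257 − (0.5)(288) = 113.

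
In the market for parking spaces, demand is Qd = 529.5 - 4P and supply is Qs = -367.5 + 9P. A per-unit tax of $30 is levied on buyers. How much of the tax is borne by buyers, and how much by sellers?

Buyers bear 270/13, sellers bear 120/13

Pre-tax equilibrium: P* = 69, Q* = 253.5.
Tax on buyers shifts demand to Qd = 529.5 − 4(P + 30) = 409.5 - 4P.
409.5 - 4P = -367.5 + 9P gives seller price Ps = 777/13; buyers pay Pb = 777/13 + 30 = 1167/13.
New quantity: Q = 529.5 − 4(1167/13) = 4431/26.
Buyer burden = 1167/13 − 69 = 270/13; seller burden = 69 − 777/13 = 120/13.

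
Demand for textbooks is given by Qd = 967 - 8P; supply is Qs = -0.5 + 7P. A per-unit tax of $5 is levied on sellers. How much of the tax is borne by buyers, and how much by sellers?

Buyers bear 7/3, sellers bear 8/3

Pre-tax equilibrium: P* = 64.5, Q* = 451.
Tax on sellers shifts supply to Qs = -0.5 + 7(P − 5) = -35.5 + 7P.
967 - 8P = -35.5 + 7P gives buyer price Pb = 401/6; sellers receive Ps = 401/6 − 5 = 371/6.
New quantity: Q = 967 − 8(401/6) = 1297/3.
Buyer burden = 401/6 − 64.5 = 7/3; seller burden = 64.5 − 371/6 = 8/3.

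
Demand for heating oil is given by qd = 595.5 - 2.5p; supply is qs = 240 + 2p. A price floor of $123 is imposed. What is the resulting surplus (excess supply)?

Surplus = 198

Equilibrium price would be p* = 79, so the floor at 123 binds.
At p = 123: qd = 288, qs = 486.
Surplus = 486 − 288 = 198.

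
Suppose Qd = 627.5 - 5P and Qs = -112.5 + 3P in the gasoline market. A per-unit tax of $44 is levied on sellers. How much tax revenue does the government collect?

Tax revenue = 3630

Pre-tax equilibrium: P* = 92.5, Q* = 165.
Tax on sellers shifts supply to Qs = -112.5 + 3(P − 44) = -244.5 + 3P.
627.5 - 5P = -244.5 + 3P gives buyer price Pb = 109; sellers receive Ps = 109 − 44 = 65.
New quantity: Q = 627.5 − 5(109) = 82.5.
Revenue = 44 × 82.5 = 3630.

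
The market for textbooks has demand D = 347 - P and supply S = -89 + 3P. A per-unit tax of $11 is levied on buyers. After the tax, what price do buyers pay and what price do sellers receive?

Pre-tax equilibrium: P* = 109, Q* = 238.
Tax on buyers shifts demand to D = 347 − 1(P + 11) = 336 - P.
336 - P = -89 + 3P gives seller price Ps = 106.25; buyers pay Pb = 106.25 + 11 = 117.25.
New quantity: Q = 347 − 1(117.25) = 229.75.

Buyers pay $117.25, sellers receive $106.25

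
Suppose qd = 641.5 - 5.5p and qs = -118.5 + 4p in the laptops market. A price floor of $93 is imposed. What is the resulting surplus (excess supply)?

Surplus = 123.5

Equilibrium price would be p* = 80, so the floor at 93 binds.
At p = 93: qd = 130, qs = 253.5.
Surplus = 253.5 − 130 = 123.5.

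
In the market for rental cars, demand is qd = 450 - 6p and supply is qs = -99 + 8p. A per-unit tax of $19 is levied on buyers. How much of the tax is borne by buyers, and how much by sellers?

Pre-tax equilibrium: p* = 549/14, q* = 1503/7.
Tax on buyers shifts demand to qd = 450 − 6(p + 19) = 336 - 6p.
336 - 6p = -99 + 8p gives seller price ps = 435/14; buyers pay pb = 435/14 + 19 = 701/14.
New quantity: q = 450 − 6(701/14) = 1047/7.
Buyer burden = 701/14 − 549/14 = 76/7; seller burden = 549/14 − 435/14 = 57/7.

Buyers bear 76/7, sellers bear 57/7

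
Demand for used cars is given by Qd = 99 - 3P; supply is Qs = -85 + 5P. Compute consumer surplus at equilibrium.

Consumer surplus = 150

Equilibrium: 99 - 3P = -85 + 5P gives P* = 23, Q* = 30.
Demand choke price (Qd = 0): P = 33.
CS = ½(33 − 23)(30) = 150.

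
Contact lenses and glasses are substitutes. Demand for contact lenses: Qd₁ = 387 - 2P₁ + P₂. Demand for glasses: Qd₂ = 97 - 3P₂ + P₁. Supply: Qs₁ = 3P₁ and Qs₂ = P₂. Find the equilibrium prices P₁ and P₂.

Market 1: 387 - 2P₁ + P₂ = 3P₁ → 5P₁ - P₂ = 387.
Market 2: 4P₂ - P₁ = 97.
Eliminating P₂: 4×(1) + 1×(2) gives 19P₁ = 1645, so P₁ = 1645/19.
Back-substitute into (2): P₂ = (97 + 1×1645/19) / 4 = 872/19.

P₁ = 1645/19, P₂ = 872/19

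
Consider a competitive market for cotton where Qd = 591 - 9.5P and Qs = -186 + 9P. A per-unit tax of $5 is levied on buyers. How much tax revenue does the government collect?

Pre-tax equilibrium: P* = 42, Q* = 192.
Tax on buyers shifts demand to Qd = 591 − 9.5(P + 5) = 543.5 - 9.5P.
543.5 - 9.5P = -186 + 9P gives seller price Ps = 1459/37; buyers pay Pb = 1459/37 + 5 = 1644/37.
New quantity: Q = 591 − 9.5(1644/37) = 6249/37.
Revenue = 5 × 6249/37 = 31245/37.

Tax revenue = 31245/37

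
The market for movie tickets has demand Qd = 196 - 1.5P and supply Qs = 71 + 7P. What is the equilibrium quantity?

Q* = 2957/17

Set Qd = Qs: 196 - 1.5P = 71 + 7P.
125 = 8.5P, so P* = 250/17.
Q* = 196 − 1.5(250/17) = 2957/17.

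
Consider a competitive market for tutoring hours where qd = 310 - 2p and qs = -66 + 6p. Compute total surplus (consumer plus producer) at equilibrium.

Total surplus = 15552

Equilibrium: 310 - 2p = -66 + 6p gives p* = 47, q* = 216.
Demand choke price: p = 155; supply starts at p = 11.
CS = ½(155 − 47)(216) = 11664; PS = ½(47 − 11)(216) = 3888.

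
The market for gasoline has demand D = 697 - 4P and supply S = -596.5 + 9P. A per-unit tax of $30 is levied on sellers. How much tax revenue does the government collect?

Pre-tax equilibrium: P* = 99.5, Q* = 299.
Tax on sellers shifts supply to S = -596.5 + 9(P − 30) = -866.5 + 9P.
697 - 4P = -866.5 + 9P gives buyer price Pb = 3127/26; sellers receive Ps = 3127/26 − 30 = 2347/26.
New quantity: Q = 697 − 4(3127/26) = 2807/13.
Revenue = 30 × 2807/13 = 84210/13.

Tax revenue = 84210/13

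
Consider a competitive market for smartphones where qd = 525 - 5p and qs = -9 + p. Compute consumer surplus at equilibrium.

Equilibrium: 525 - 5p = -9 + p gives p* = 89, q* = 80.
Demand choke price (qd = 0): p = 105.
CS = ½(105 − 89)(80) = 640.

Consumer surplus = 640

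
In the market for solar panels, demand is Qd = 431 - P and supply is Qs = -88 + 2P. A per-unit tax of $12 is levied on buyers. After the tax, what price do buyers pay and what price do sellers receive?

Pre-tax equilibrium: P* = 173, Q* = 258.
Tax on buyers shifts demand to Qd = 431 − 1(P + 12) = 419 - P.
419 - P = -88 + 2P gives seller price Ps = 169; buyers pay Pb = 169 + 12 = 181.
New quantity: Q = 431 − 1(181) = 250.

Buyers pay $181, sellers receive $169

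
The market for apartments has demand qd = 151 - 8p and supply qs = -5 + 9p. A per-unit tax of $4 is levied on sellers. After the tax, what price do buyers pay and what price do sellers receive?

Buyers pay 192/17, sellers receive 124/17

Pre-tax equilibrium: p* = 156/17, q* = 1319/17.
Tax on sellers shifts supply to qs = -5 + 9(p − 4) = -41 + 9p.
151 - 8p = -41 + 9p gives buyer price pb = 192/17; sellers receive ps = 192/17 − 4 = 124/17.
New quantity: q = 151 − 8(192/17) = 1031/17.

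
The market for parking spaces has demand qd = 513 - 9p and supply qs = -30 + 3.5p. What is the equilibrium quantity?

Set qd = qs: 513 - 9p = -30 + 3.5p.
543 = 12.5p, so p* = 43.44.
q* = 513 − 9(43.44) = 122.04.

q* = 122.04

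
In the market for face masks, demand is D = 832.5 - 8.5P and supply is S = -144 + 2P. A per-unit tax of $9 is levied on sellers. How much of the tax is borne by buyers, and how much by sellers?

Pre-tax equilibrium: P* = 93, Q* = 42.
Tax on sellers shifts supply to S = -144 + 2(P − 9) = -162 + 2P.
832.5 - 8.5P = -162 + 2P gives buyer price Pb = 663/7; sellers receive Ps = 663/7 − 9 = 600/7.
New quantity: Q = 832.5 − 8.5(663/7) = 192/7.
Buyer burden = 663/7 − 93 = 12/7; seller burden = 93 − 600/7 = 51/7.

Buyers bear 12/7, sellers bear 51/7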